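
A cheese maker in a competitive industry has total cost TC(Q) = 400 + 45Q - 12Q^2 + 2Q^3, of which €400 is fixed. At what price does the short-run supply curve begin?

The shutdown price is the minimum of AVC. VC = 45Q - 12Q^2 + 2Q^3, so AVC = 45 - 12Q + 2Q^2.
At the minimum of AVC, MC = AVC. MC = 45 - 24Q + 6Q^2; setting MC = AVC gives 4Q^2 - 12Q = 0, so Q = 3. min AVC = 27.
For P < €27 the firm produces nothing.

€27 per unit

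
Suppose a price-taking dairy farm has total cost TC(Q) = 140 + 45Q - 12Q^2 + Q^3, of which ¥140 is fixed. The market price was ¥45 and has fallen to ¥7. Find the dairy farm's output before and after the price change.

MC = 45 - 24Q + 3Q^2; the shutdown threshold is min AVC = ¥9 (at Q = 6).
With P = ¥45 above the shutdown price, P = MC gives Q = 8.
At P = ¥7 < min AVC = ¥9, price no longer covers variable cost at any output, so the firm shuts down: Q = 0.

Output falls from 8 to 0 (the firm shuts down)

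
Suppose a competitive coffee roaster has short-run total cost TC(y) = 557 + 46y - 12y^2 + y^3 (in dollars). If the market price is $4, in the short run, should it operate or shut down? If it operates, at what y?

Variable cost is VC = 46y - 12y^2 + y^3, so AVC = VC/y = 46 - 12y + y^2 and MC = dTC/dy = 46 - 24y + 3y^2.
AVC is minimized where dAVC/dy = -12 + 2y = 0, at y = 6; min AVC = 46 - 12·6 + 6^2 = $10.
P = $4 lies below min AVC = $10; no output level covers variable cost.
The firm minimizes its loss by shutting down and losing only its fixed cost of $557.

Shut down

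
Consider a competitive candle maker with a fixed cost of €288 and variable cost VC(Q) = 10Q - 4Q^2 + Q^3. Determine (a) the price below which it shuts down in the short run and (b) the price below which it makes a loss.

Shutdown price = min AVC. AVC = 10 - 4Q + Q^2, with vertex at Q = 2 and minimum €6.
ATC = 288/Q + 10 - 4Q + Q^2. Setting dATC/dQ = −288/Q^2 − 4 + 2Q = 0 gives Q = 6 (since 2·6^3 − 4·6^2 = 288).
min ATC = 288/6 + 10 − 4·6 + 6^2 = €70. That is the break-even price.
For €6 ≤ P < €70 the firm produces at a loss; below €6 it shuts down.

Shutdown price = €6; break-even price = €70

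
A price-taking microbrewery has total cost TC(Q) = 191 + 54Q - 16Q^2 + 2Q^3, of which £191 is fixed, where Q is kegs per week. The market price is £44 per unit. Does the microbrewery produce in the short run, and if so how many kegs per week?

Produce at Q = 5

Strip out fixed cost: VC = 54Q - 16Q^2 + 2Q^3. Then AVC = 54 - 16Q + 2Q^2 and MC = 54 - 32Q + 6Q^2.
The AVC parabola has its vertex at Q = 16/4 = 4, where AVC = 54 - 16·4 + 2·4^2 = £22.
Because £44 ≥ £22, revenue can cover variable cost; the firm operates.
P = MC gives 10 - 32Q + 6Q^2 = 0, with roots 1/3 and 5. Take the larger (rising MC): Q* = 5.
Check: AVC at Q = 5 is £24 ≤ P, so revenue covers variable cost.
Profit = P·Q − TC = 44·5 − 311 = -£91, a loss, but smaller than the £191 fixed cost the firm would lose by shutting down.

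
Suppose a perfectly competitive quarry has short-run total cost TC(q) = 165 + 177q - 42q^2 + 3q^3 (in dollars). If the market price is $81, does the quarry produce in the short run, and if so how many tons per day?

Produce at q = 8

Strip out fixed cost: VC = 177q - 42q^2 + 3q^3. Then AVC = 177 - 42q + 3q^2 and MC = 177 - 84q + 9q^2.
The AVC parabola has its vertex at q = 42/6 = 7, where AVC = 177 - 42·7 + 3·7^2 = $30.
Because $81 ≥ $30, revenue can cover variable cost; the firm operates.
Solving P = MC: 96 - 84q + 9q^2 = 0 ⇒ q = 4/3 or 8. On the upward-sloping branch, q* = 8.
Check: AVC at q = 8 is $33 ≤ P, so revenue covers variable cost.
Profit = P·q − TC = 81·8 − 429 = $219.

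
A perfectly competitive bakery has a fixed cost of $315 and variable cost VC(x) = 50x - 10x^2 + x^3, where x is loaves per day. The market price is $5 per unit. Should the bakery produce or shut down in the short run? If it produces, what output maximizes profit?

Shut down

From TC, MC = TC'(x) = 50 - 20x + 3x^2 and AVC = VC/x = 50 - 10x + x^2.
AVC hits its minimum where MC = AVC, at x = 5, giving min AVC = 50 - 10·5 + 5^2 = $25.
Since P = $5 < min AVC = $25, price fails to cover variable cost at any output.
Shutting down limits the loss to fixed cost, $315.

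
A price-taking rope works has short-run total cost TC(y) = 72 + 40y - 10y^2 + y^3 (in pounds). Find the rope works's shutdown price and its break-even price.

Shutdown price = min AVC. AVC = 40 - 10y + y^2, with vertex at y = 5 and minimum £15.
ATC = 72/y + 40 - 10y + y^2. Setting dATC/dy = −72/y^2 − 10 + 2y = 0 gives y = 6 (since 2·6^3 − 10·6^2 = 72).
min ATC = 72/6 + 40 − 10·6 + 6^2 = £28. That is the break-even price.
Between these two prices the firm operates at a loss; above £28 it earns a profit.

Shutdown price = £15; break-even price = £28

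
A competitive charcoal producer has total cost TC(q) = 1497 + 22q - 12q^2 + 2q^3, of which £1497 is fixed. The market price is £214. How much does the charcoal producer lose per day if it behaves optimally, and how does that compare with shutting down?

AVC = 22 - 12q + 2q^2; min AVC = £4 at q = 3. Since P = £214 ≥ min AVC, the firm produces.
With MC = 22 - 24q + 6q^2, P = MC on the upward-sloping part at q* = 8.
TR = 214·8 = 1712. TC = 1497 + 432 = 1929. Profit = 1712 − 1929 = -£217.
By producing, the firm covers all variable cost plus £1280 of fixed cost; shutting down would lose the full £1497.

Profit = -£217 at q = 8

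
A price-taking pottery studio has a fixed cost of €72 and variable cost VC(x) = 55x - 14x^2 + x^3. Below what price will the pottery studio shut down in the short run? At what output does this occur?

€6 per unit, at x = 7

The shutdown price is the minimum of AVC. VC = 55x - 14x^2 + x^3, so AVC = 55 - 14x + x^2.
dAVC/dx = -14 + 2x = 0 gives x = 7. min AVC = 55 - 14·7 + 7^2 = 6.
For P < €6 the firm produces nothing.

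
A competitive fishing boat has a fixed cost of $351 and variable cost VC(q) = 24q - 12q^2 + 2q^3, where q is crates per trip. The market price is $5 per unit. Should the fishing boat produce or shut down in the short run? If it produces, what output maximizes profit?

Shut down

From TC, MC = TC'(q) = 24 - 24q + 6q^2 and AVC = VC/q = 24 - 12q + 2q^2.
AVC hits its minimum where MC = AVC, at q = 3, giving min AVC = 24 - 12·3 + 2·3^2 = $6.
Since P = $5 < min AVC = $6, price fails to cover variable cost at any output.
The firm minimizes its loss by shutting down and losing only its fixed cost of $351.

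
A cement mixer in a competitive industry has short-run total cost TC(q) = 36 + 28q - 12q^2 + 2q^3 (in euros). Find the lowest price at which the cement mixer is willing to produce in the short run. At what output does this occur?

The firm shuts down when price falls below the minimum of average variable cost. AVC = VC/q = 28 - 12q + 2q^2.
dAVC/dq = -12 + 4q = 0 gives q = 3. min AVC = 28 - 12·3 + 2·3^2 = 10.
The firm shuts down for any P below €10.

€10 per unit, at q = 3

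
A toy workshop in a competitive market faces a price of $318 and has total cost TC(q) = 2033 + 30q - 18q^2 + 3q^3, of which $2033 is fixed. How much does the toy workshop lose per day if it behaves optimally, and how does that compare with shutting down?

AVC = 30 - 18q + 3q^2; min AVC = $3 at q = 3. Since P = $318 ≥ min AVC, the firm produces.
MC = 30 - 36q + 9q^2. Setting P = MC and taking the root on the rising branch gives q* = 8.
TR = 318·8 = 2544. TC = 2033 + 624 = 2657. Profit = 2544 − 2657 = -$113.
Shutting down would mean losing the fixed cost of $2033, so operating at a loss of $113 is better by $1920.

Profit = -$113 at q = 8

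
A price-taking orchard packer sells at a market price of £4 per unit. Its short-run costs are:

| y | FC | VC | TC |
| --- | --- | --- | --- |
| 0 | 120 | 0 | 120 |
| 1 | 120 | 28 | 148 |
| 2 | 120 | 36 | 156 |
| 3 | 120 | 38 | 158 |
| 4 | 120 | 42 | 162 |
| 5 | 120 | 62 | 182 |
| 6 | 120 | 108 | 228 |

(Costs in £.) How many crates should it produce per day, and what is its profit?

Profit at each row (π = 4y − TC): y=0: -120; y=1: -144; y=2: -148; y=3: -146; y=4: -146; y=5: -162; y=6: -204.
Profit is highest at y = 0. Equivalently, the lowest AVC in the table is 42/4 ≈ £10.50 at y = 4, and P = £4 falls below it — price never covers variable cost, so the firm shuts down and loses only its fixed cost.

y = 0 (shut down); profit = -£120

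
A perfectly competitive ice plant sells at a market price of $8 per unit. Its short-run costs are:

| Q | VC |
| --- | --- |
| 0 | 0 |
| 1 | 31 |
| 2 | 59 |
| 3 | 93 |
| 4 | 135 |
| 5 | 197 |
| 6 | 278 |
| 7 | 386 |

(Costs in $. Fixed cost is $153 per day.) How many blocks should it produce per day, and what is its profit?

Tabulate TR − TC: Q=0: -153; Q=1: -176; Q=2: -196; Q=3: -222; Q=4: -256; Q=5: -310; Q=6: -383; Q=7: -483.
Profit is highest at Q = 0. Equivalently, the lowest AVC in the table is 59/2 ≈ $29.50 at Q = 2, and P = $8 falls below it — price never covers variable cost, so the firm shuts down and loses only its fixed cost.

Q = 0 (shut down); profit = -$153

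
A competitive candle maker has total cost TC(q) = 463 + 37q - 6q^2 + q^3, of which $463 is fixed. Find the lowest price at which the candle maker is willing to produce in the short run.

$28 per unit

The shutdown price is the minimum of AVC. VC = 37q - 6q^2 + q^3, so AVC = 37 - 6q + q^2.
At the minimum of AVC, MC = AVC. MC = 37 - 12q + 3q^2; setting MC = AVC gives 2q^2 - 6q = 0, so q = 3. min AVC = 28.
For P < $28 the firm produces nothing.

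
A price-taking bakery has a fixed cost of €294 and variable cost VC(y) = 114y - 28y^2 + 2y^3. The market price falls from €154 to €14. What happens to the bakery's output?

AVC = 114 - 28y + 2y^2, minimized at y = 7 where min AVC = €16. MC = 114 - 56y + 6y^2.
At P = €154 ≥ min AVC, set P = MC on the rising branch: y = 10.
At P = €14 < min AVC = €16, price no longer covers variable cost at any output, so the firm shuts down: y = 0.

Output falls from 10 to 0 (the firm shuts down)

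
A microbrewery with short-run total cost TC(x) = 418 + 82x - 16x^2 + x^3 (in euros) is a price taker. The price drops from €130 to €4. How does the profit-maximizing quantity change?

AVC = 82 - 16x + x^2, minimized at x = 8 where min AVC = €18. MC = 82 - 32x + 3x^2.
At P = €130 ≥ min AVC, set P = MC on the rising branch: x = 12.
At P = €4 < min AVC = €18, price no longer covers variable cost at any output, so the firm shuts down: x = 0.

Output falls from 12 to 0 (the firm shuts down)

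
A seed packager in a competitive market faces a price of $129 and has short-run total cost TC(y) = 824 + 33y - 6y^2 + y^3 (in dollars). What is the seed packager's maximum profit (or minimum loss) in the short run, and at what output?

Profit = -$184 at y = 8

AVC = 33 - 6y + y^2 has its minimum $24 at y = 3; price $129 clears that bar, so the firm operates.
With MC = 33 - 12y + 3y^2, P = MC on the upward-sloping part at y* = 8.
TR = 129·8 = 1032. TC = 824 + 392 = 1216. Profit = 1032 − 1216 = -$184.
Shutting down would mean losing the fixed cost of $824, so operating at a loss of $184 is better by $640.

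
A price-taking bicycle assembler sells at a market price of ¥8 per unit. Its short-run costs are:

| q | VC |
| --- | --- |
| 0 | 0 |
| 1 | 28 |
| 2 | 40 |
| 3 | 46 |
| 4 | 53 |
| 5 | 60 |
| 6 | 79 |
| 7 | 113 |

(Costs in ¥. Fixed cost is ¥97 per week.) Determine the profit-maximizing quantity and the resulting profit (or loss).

q = 0 (shut down); profit = -¥97

Profit at each row (π = 8q − TC): q=0: -97; q=1: -117; q=2: -121; q=3: -119; q=4: -118; q=5: -117; q=6: -128; q=7: -154.
Profit is highest at q = 0. Equivalently, the lowest AVC in the table is 60/5 ≈ ¥12 at q = 5, and P = ¥8 falls below it — price never covers variable cost, so the firm shuts down and loses only its fixed cost.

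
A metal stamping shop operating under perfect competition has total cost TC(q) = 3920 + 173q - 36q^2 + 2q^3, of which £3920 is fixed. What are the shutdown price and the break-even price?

Shutdown price = £11; break-even price = £341

AVC = 173 - 36q + 2q^2; minimized at q = 9, giving min AVC = £11. That is the shutdown price.
ATC = 3920/q + 173 - 36q + 2q^2. Setting dATC/dq = −3920/q^2 − 36 + 4q = 0 gives q = 14 (since 4·14^3 − 36·14^2 = 3920).
min ATC = 3920/14 + 173 − 36·14 + 2·14^2 = £341. That is the break-even price.
For £11 ≤ P < £341 the firm produces at a loss; below £11 it shuts down.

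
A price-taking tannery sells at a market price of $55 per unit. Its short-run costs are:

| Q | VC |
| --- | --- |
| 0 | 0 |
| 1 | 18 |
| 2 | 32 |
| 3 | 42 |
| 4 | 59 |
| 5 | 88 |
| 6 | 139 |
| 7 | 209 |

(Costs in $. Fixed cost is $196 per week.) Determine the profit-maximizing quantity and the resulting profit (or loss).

Compute π = P·Q − TC at each output: Q=0: -196; Q=1: -159; Q=2: -118; Q=3: -73; Q=4: -35; Q=5: -9; Q=6: -5; Q=7: -20.
Profit is maximized at Q = 6. AVC there is 139/6 = $23.17 ≤ P, so producing beats shutting down (which would give -$196).

Q = 6; profit = -$5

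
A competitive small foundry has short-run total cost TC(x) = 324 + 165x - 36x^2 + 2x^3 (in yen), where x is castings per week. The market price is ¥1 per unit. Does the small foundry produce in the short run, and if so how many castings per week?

Strip out fixed cost: VC = 165x - 36x^2 + 2x^3. Then AVC = 165 - 36x + 2x^2 and MC = 165 - 72x + 6x^2.
AVC hits its minimum where MC = AVC, at x = 9, giving min AVC = 165 - 36·9 + 2·9^2 = ¥3.
With P < min AVC (¥1 < ¥3), every unit sold adds to the loss.
The firm minimizes its loss by shutting down and losing only its fixed cost of ¥324.

Shut down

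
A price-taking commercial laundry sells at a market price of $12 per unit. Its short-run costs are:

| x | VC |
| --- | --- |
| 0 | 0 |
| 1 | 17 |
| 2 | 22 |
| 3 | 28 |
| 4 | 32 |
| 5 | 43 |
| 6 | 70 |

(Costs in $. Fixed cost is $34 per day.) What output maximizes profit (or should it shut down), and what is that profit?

Compute π = P·x − TC at each output: x=0: -34; x=1: -39; x=2: -32; x=3: -26; x=4: -18; x=5: -17; x=6: -32.
Profit is maximized at x = 5. AVC there is 43/5 = $8.60 ≤ P, so producing beats shutting down (which would give -$34).

x = 5; profit = -$17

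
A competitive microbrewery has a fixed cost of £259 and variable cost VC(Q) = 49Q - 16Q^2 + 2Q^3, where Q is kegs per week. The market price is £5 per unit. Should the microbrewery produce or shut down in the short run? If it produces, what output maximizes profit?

Strip out fixed cost: VC = 49Q - 16Q^2 + 2Q^3. Then AVC = 49 - 16Q + 2Q^2 and MC = 49 - 32Q + 6Q^2.
AVC is minimized where dAVC/dQ = -16 + 4Q = 0, at Q = 4; min AVC = 49 - 16·4 + 2·4^2 = £17.
P = £5 lies below min AVC = £17; no output level covers variable cost.
The firm minimizes its loss by shutting down and losing only its fixed cost of £259.

Shut down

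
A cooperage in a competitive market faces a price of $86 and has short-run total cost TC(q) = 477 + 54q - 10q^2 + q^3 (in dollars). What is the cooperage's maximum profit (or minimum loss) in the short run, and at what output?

Profit = -$93 at q = 8

AVC = 54 - 10q + q^2; min AVC = $29 at q = 5. Since P = $86 ≥ min AVC, the firm produces.
With MC = 54 - 20q + 3q^2, P = MC on the upward-sloping part at q* = 8.
TR = 86·8 = 688. TC = 477 + 304 = 781. Profit = 688 − 781 = -$93.
That loss of $93 beats the $477 the firm would lose by shutting down; producing recovers $384 of fixed cost.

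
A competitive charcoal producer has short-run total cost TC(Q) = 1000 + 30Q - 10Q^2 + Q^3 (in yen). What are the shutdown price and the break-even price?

Shutdown price = min AVC. AVC = 30 - 10Q + Q^2, with vertex at Q = 5 and minimum ¥5.
ATC = 1000/Q + 30 - 10Q + Q^2. Setting dATC/dQ = −1000/Q^2 − 10 + 2Q = 0 gives Q = 10 (since 2·10^3 − 10·10^2 = 1000).
min ATC = 1000/10 + 30 − 10·10 + 10^2 = ¥130. That is the break-even price.
For ¥5 ≤ P < ¥130 the firm produces at a loss; below ¥5 it shuts down.

Shutdown price = ¥5; break-even price = ¥130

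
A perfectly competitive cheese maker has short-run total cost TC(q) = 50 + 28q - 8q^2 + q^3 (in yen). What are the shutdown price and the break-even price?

Shutdown price = ¥12; break-even price = ¥23

AVC = 28 - 8q + q^2; minimized at q = 4, giving min AVC = ¥12. That is the shutdown price.
ATC = 50/q + 28 - 8q + q^2. Setting dATC/dq = −50/q^2 − 8 + 2q = 0 gives q = 5 (since 2·5^3 − 8·5^2 = 50).
min ATC = 50/5 + 28 − 8·5 + 5^2 = ¥23. That is the break-even price.
Between these two prices the firm operates at a loss; above ¥23 it earns a profit.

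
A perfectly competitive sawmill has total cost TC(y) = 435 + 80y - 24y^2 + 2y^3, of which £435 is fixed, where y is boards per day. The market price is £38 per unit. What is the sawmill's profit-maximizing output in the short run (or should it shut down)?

Produce at y = 7

Variable cost is VC = 80y - 24y^2 + 2y^3, so AVC = VC/y = 80 - 24y + 2y^2 and MC = dTC/dy = 80 - 48y + 6y^2.
The AVC parabola has its vertex at y = 24/4 = 6, where AVC = 80 - 24·6 + 2·6^2 = £8.
Because £38 ≥ £8, revenue can cover variable cost; the firm operates.
Solving P = MC: 42 - 48y + 6y^2 = 0 ⇒ y = 1 or 7. On the upward-sloping branch, y* = 7.
Check: AVC at y = 7 is £10 ≤ P, so revenue covers variable cost.
Profit = P·y − TC = 38·7 − 505 = -£239, a loss, but smaller than the £435 fixed cost the firm would lose by shutting down.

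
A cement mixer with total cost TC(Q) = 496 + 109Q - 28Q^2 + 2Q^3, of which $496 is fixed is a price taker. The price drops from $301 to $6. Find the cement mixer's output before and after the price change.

AVC = 109 - 28Q + 2Q^2, minimized at Q = 7 where min AVC = $11. MC = 109 - 56Q + 6Q^2.
With P = $301 above the shutdown price, P = MC gives Q = 12.
At P = $6 < min AVC = $11, price no longer covers variable cost at any output, so the firm shuts down: Q = 0.

Output falls from 12 to 0 (the firm shuts down)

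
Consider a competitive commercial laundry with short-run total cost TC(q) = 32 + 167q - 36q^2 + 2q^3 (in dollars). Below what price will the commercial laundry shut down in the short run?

The shutdown price is the minimum of AVC. VC = 167q - 36q^2 + 2q^3, so AVC = 167 - 36q + 2q^2.
dAVC/dq = -36 + 4q = 0 gives q = 9. min AVC = 167 - 36·9 + 2·9^2 = 5.
The firm shuts down for any P below $5.

$5 per unit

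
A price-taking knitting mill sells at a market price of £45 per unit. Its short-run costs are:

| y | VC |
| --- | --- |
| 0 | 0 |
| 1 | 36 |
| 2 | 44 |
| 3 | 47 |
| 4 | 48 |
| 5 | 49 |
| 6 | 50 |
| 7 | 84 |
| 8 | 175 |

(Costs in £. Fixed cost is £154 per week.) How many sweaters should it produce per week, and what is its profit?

Compute π = P·y − TC at each output: y=0: -154; y=1: -145; y=2: -108; y=3: -66; y=4: -22; y=5: 22; y=6: 66; y=7: 77; y=8: 31.
Profit is maximized at y = 7. AVC there is 84/7 = £12 ≤ P, so producing beats shutting down (which would give -£154).

y = 7; profit = £77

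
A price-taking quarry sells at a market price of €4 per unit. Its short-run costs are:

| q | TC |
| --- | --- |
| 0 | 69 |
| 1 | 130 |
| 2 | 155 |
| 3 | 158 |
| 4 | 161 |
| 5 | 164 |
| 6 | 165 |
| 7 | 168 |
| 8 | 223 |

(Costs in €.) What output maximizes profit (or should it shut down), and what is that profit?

Profit at each row (π = 4q − TC): q=0: -69; q=1: -126; q=2: -147; q=3: -146; q=4: -145; q=5: -144; q=6: -141; q=7: -140; q=8: -191.
Profit is highest at q = 0. Equivalently, the lowest AVC in the table is 99/7 ≈ €14.14 at q = 7, and P = €4 falls below it — price never covers variable cost, so the firm shuts down and loses only its fixed cost.

q = 0 (shut down); profit = -€69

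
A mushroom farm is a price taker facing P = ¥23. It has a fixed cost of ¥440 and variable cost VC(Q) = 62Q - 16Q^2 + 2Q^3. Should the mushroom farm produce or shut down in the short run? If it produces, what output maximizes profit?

From TC, MC = TC'(Q) = 62 - 32Q + 6Q^2 and AVC = VC/Q = 62 - 16Q + 2Q^2.
The AVC parabola has its vertex at Q = 16/4 = 4, where AVC = 62 - 16·4 + 2·4^2 = ¥30.
P = ¥23 lies below min AVC = ¥30; no output level covers variable cost.
The firm minimizes its loss by shutting down and losing only its fixed cost of ¥440.

Shut down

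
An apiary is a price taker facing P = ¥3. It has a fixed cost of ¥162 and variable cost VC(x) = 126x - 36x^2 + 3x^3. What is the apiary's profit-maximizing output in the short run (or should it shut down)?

From TC, MC = TC'(x) = 126 - 72x + 9x^2 and AVC = VC/x = 126 - 36x + 3x^2.
AVC is minimized where dAVC/dx = -36 + 6x = 0, at x = 6; min AVC = 126 - 36·6 + 3·6^2 = ¥18.
Since P = ¥3 < min AVC = ¥18, price fails to cover variable cost at any output.
Shutting down limits the loss to fixed cost, ¥162.

Shut down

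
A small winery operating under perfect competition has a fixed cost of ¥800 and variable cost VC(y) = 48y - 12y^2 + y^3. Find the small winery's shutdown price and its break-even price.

Shutdown price = ¥12; break-even price = ¥108

AVC = 48 - 12y + y^2; minimized at y = 6, giving min AVC = ¥12. That is the shutdown price.
ATC = 800/y + 48 - 12y + y^2. Setting dATC/dy = −800/y^2 − 12 + 2y = 0 gives y = 10 (since 2·10^3 − 12·10^2 = 800).
min ATC = 800/10 + 48 − 12·10 + 10^2 = ¥108. That is the break-even price.
Between these two prices the firm operates at a loss; above ¥108 it earns a profit.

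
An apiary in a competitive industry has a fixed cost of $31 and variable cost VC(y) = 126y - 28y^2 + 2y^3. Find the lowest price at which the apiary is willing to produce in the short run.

The firm shuts down when price falls below the minimum of average variable cost. AVC = VC/y = 126 - 28y + 2y^2.
At the minimum of AVC, MC = AVC. MC = 126 - 56y + 6y^2; setting MC = AVC gives 4y^2 - 28y = 0, so y = 7. min AVC = 28.
The firm shuts down for any P below $28.

$28 per unit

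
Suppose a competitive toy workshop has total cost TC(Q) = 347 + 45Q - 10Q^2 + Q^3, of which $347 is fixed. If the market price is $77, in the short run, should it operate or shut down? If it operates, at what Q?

Variable cost is VC = 45Q - 10Q^2 + Q^3, so AVC = VC/Q = 45 - 10Q + Q^2 and MC = dTC/dQ = 45 - 20Q + 3Q^2.
AVC is minimized where dAVC/dQ = -10 + 2Q = 0, at Q = 5; min AVC = 45 - 10·5 + 5^2 = $20.
Since P = $77 ≥ min AVC = $20, price covers variable cost and the firm should produce.
P = MC gives -32 - 20Q + 3Q^2 = 0, with roots -4/3 and 8. Take the larger (rising MC): Q* = 8.
Check: AVC at Q = 8 is $29 ≤ P, so revenue covers variable cost.
Profit = P·Q − TC = 77·8 − 579 = $37.

Produce at Q = 8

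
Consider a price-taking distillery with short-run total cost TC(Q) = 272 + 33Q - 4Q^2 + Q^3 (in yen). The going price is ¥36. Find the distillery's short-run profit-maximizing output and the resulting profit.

Profit = -¥254 at Q = 3

AVC = 33 - 4Q + Q^2 has its minimum ¥29 at Q = 2; price ¥36 clears that bar, so the firm operates.
MC = 33 - 8Q + 3Q^2. Setting P = MC and taking the root on the rising branch gives Q* = 3.
TR = 36·3 = 108. TC = 272 + 90 = 362. Profit = 108 − 362 = -¥254.
By producing, the firm covers all variable cost plus ¥18 of fixed cost; shutting down would lose the full ¥272.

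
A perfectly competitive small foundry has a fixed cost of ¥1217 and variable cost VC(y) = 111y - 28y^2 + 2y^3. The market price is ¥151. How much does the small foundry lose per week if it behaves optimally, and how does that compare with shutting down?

Profit = -¥17 at y = 10

AVC = 111 - 28y + 2y^2; min AVC = ¥13 at y = 7. Since P = ¥151 ≥ min AVC, the firm produces.
MC = 111 - 56y + 6y^2. Setting P = MC and taking the root on the rising branch gives y* = 10.
TR = 151·10 = 1510. TC = 1217 + 310 = 1527. Profit = 1510 − 1527 = -¥17.
Shutting down would mean losing the fixed cost of ¥1217, so operating at a loss of ¥17 is better by ¥1200.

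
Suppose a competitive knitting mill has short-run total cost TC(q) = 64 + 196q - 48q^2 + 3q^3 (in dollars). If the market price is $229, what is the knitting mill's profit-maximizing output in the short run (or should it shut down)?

Produce at q = 11

From TC, MC = TC'(q) = 196 - 96q + 9q^2 and AVC = VC/q = 196 - 48q + 3q^2.
AVC is minimized where dAVC/dq = -48 + 6q = 0, at q = 8; min AVC = 196 - 48·8 + 3·8^2 = $4.
Since P = $229 ≥ min AVC = $4, price covers variable cost and the firm should produce.
P = MC gives -33 - 96q + 9q^2 = 0, with roots -1/3 and 11. Take the larger (rising MC): q* = 11.
Check: AVC at q = 11 is $31 ≤ P, so revenue covers variable cost.
Profit = P·q − TC = 229·11 − 405 = $2114.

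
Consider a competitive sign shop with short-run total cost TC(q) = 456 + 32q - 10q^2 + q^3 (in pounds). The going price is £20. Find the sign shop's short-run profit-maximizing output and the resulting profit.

AVC = 32 - 10q + q^2 has its minimum £7 at q = 5; price £20 clears that bar, so the firm operates.
With MC = 32 - 20q + 3q^2, P = MC on the upward-sloping part at q* = 6.
TR = 20·6 = 120. TC = 456 + 48 = 504. Profit = 120 − 504 = -£384.
Shutting down would mean losing the fixed cost of £456, so operating at a loss of £384 is better by £72.

Profit = -£384 at q = 6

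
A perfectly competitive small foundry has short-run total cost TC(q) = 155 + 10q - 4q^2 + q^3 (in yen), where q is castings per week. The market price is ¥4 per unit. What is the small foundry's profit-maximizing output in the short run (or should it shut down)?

Variable cost is VC = 10q - 4q^2 + q^3, so AVC = VC/q = 10 - 4q + q^2 and MC = dTC/dq = 10 - 8q + 3q^2.
AVC hits its minimum where MC = AVC, at q = 2, giving min AVC = 10 - 4·2 + 2^2 = ¥6.
Since P = ¥4 < min AVC = ¥6, price fails to cover variable cost at any output.
The firm minimizes its loss by shutting down and losing only its fixed cost of ¥155.

Shut down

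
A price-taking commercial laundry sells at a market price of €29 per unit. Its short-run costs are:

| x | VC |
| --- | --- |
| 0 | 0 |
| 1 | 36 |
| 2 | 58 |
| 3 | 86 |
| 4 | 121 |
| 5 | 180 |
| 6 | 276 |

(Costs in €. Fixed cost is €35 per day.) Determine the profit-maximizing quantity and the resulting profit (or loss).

x = 3; profit = -€34

Tabulate TR − TC: x=0: -35; x=1: -42; x=2: -35; x=3: -34; x=4: -40; x=5: -70; x=6: -137.
Profit is maximized at x = 3. AVC there is 86/3 = €28.67 ≤ P, so producing beats shutting down (which would give -€35).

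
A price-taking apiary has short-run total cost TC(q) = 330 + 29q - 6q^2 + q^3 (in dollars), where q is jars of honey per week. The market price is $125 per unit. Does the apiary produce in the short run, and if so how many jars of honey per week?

Produce at q = 8

From TC, MC = TC'(q) = 29 - 12q + 3q^2 and AVC = VC/q = 29 - 6q + q^2.
AVC hits its minimum where MC = AVC, at q = 3, giving min AVC = 29 - 6·3 + 3^2 = $20.
Since P = $125 ≥ min AVC = $20, price covers variable cost and the firm should produce.
Solving P = MC: -96 - 12q + 3q^2 = 0 ⇒ q = -4 or 8. On the upward-sloping branch, q* = 8.
Check: AVC at q = 8 is $45 ≤ P, so revenue covers variable cost.
Profit = P·q − TC = 125·8 − 690 = $310.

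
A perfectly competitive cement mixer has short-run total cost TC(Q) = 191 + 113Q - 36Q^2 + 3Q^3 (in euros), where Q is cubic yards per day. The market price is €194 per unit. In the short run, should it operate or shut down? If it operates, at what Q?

Produce at Q = 9

Strip out fixed cost: VC = 113Q - 36Q^2 + 3Q^3. Then AVC = 113 - 36Q + 3Q^2 and MC = 113 - 72Q + 9Q^2.
The AVC parabola has its vertex at Q = 36/6 = 6, where AVC = 113 - 36·6 + 3·6^2 = €5.
Since P = €194 ≥ min AVC = €5, price covers variable cost and the firm should produce.
P = MC gives -81 - 72Q + 9Q^2 = 0, with roots -1 and 9. Take the larger (rising MC): Q* = 9.
Check: AVC at Q = 9 is €32 ≤ P, so revenue covers variable cost.
Profit = P·Q − TC = 194·9 − 479 = €1267.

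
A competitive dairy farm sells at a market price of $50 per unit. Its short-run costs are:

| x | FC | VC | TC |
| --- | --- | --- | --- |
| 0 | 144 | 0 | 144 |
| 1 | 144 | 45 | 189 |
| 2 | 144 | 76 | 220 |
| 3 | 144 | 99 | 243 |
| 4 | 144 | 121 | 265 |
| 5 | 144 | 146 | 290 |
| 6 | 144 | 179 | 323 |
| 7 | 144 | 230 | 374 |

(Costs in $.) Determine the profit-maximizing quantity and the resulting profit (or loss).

x = 6; profit = -$23

Compute π = P·x − TC at each output: x=0: -144; x=1: -139; x=2: -120; x=3: -93; x=4: -65; x=5: -40; x=6: -23; x=7: -24.
Profit is maximized at x = 6. AVC there is 179/6 = $29.83 ≤ P, so producing beats shutting down (which would give -$144).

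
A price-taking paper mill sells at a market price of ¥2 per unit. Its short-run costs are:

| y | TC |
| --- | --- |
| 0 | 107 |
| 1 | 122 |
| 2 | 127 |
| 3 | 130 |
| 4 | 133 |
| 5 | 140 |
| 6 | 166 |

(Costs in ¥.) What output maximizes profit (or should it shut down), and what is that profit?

Tabulate TR − TC: y=0: -107; y=1: -120; y=2: -123; y=3: -124; y=4: -125; y=5: -130; y=6: -154.
Profit is highest at y = 0. Equivalently, the lowest AVC in the table is 26/4 ≈ ¥6.50 at y = 4, and P = ¥2 falls below it — price never covers variable cost, so the firm shuts down and loses only its fixed cost.

y = 0 (shut down); profit = -¥107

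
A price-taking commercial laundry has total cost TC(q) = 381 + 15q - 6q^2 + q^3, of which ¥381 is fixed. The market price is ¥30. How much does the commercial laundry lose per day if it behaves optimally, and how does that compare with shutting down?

Profit = -¥281 at q = 5

AVC = 15 - 6q + q^2; min AVC = ¥6 at q = 3. Since P = ¥30 ≥ min AVC, the firm produces.
MC = 15 - 12q + 3q^2. Setting P = MC and taking the root on the rising branch gives q* = 5.
TR = 30·5 = 150. TC = 381 + 50 = 431. Profit = 150 − 431 = -¥281.
That loss of ¥281 beats the ¥381 the firm would lose by shutting down; producing recovers ¥100 of fixed cost.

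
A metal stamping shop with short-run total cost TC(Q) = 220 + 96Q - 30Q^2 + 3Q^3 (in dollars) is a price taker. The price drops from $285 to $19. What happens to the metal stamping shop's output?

AVC = 96 - 30Q + 3Q^2, minimized at Q = 5 where min AVC = $21. MC = 96 - 60Q + 9Q^2.
At P = $285 ≥ min AVC, set P = MC on the rising branch: Q = 9.
At P = $19 < min AVC = $21, price no longer covers variable cost at any output, so the firm shuts down: Q = 0.

Output falls from 9 to 0 (the firm shuts down)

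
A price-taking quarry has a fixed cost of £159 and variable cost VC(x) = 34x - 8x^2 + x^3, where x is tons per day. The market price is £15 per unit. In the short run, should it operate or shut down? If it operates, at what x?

Shut down

From TC, MC = TC'(x) = 34 - 16x + 3x^2 and AVC = VC/x = 34 - 8x + x^2.
AVC hits its minimum where MC = AVC, at x = 4, giving min AVC = 34 - 8·4 + 4^2 = £18.
Since P = £15 < min AVC = £18, price fails to cover variable cost at any output.
Best response: produce nothing and absorb the £159 fixed cost.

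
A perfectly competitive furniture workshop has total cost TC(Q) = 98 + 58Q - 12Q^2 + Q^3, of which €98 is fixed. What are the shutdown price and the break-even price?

Shutdown price = €22; break-even price = €37

Shutdown price = min AVC. AVC = 58 - 12Q + Q^2, with vertex at Q = 6 and minimum €22.
ATC = 98/Q + 58 - 12Q + Q^2. Setting dATC/dQ = −98/Q^2 − 12 + 2Q = 0 gives Q = 7 (since 2·7^3 − 12·7^2 = 98).
min ATC = 98/7 + 58 − 12·7 + 7^2 = €37. That is the break-even price.
For €22 ≤ P < €37 the firm produces at a loss; below €22 it shuts down.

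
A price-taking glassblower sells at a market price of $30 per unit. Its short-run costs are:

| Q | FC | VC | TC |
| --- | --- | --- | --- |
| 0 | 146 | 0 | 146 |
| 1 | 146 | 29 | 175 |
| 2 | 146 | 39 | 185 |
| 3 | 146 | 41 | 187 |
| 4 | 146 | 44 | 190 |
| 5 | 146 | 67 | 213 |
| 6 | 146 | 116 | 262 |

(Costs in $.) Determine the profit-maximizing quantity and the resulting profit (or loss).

Tabulate TR − TC: Q=0: -146; Q=1: -145; Q=2: -125; Q=3: -97; Q=4: -70; Q=5: -63; Q=6: -82.
Profit is maximized at Q = 5. AVC there is 67/5 = $13.40 ≤ P, so producing beats shutting down (which would give -$146).

Q = 5; profit = -$63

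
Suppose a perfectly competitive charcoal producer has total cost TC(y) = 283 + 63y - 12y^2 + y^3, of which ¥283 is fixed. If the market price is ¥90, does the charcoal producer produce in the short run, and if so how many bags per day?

Produce at y = 9

Variable cost is VC = 63y - 12y^2 + y^3, so AVC = VC/y = 63 - 12y + y^2 and MC = dTC/dy = 63 - 24y + 3y^2.
The AVC parabola has its vertex at y = 12/2 = 6, where AVC = 63 - 12·6 + 6^2 = ¥27.
Since P = ¥90 ≥ min AVC = ¥27, price covers variable cost and the firm should produce.
Set P = MC: 90 = 63 - 24y + 3y^2 → -27 - 24y + 3y^2 = 0. The roots are y = -1 and y = 9; the profit-maximizing output is on the rising part of MC, so y* = 9.
Check: AVC at y = 9 is ¥36 ≤ P, so revenue covers variable cost.
Profit = P·y − TC = 90·9 − 607 = ¥203.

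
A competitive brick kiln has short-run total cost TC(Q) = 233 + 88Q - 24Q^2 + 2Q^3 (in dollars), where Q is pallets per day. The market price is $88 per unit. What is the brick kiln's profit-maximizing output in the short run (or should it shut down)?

Produce at Q = 8

Variable cost is VC = 88Q - 24Q^2 + 2Q^3, so AVC = VC/Q = 88 - 24Q + 2Q^2 and MC = dTC/dQ = 88 - 48Q + 6Q^2.
AVC is minimized where dAVC/dQ = -24 + 4Q = 0, at Q = 6; min AVC = 88 - 24·6 + 2·6^2 = $16.
Since P = $88 ≥ min AVC = $16, price covers variable cost and the firm should produce.
P = MC gives -48Q + 6Q^2 = 0, with roots 0 and 8. Take the larger (rising MC): Q* = 8.
Check: AVC at Q = 8 is $24 ≤ P, so revenue covers variable cost.
Profit = P·Q − TC = 88·8 − 425 = $279.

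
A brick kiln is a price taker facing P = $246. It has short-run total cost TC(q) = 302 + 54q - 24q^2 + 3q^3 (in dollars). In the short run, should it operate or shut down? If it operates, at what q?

Produce at q = 8

Variable cost is VC = 54q - 24q^2 + 3q^3, so AVC = VC/q = 54 - 24q + 3q^2 and MC = dTC/dq = 54 - 48q + 9q^2.
AVC is minimized where dAVC/dq = -24 + 6q = 0, at q = 4; min AVC = 54 - 24·4 + 3·4^2 = $6.
P = $246 exceeds min AVC = $6, so the firm stays open.
Solving P = MC: -192 - 48q + 9q^2 = 0 ⇒ q = -8/3 or 8. On the upward-sloping branch, q* = 8.
Check: AVC at q = 8 is $54 ≤ P, so revenue covers variable cost.
Profit = P·q − TC = 246·8 − 734 = $1234.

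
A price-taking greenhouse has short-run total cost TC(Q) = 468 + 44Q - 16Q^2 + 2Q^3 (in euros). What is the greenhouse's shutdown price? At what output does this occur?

Short-run supply begins at min AVC. From VC = 44Q - 16Q^2 + 2Q^3, AVC = 44 - 16Q + 2Q^2.
dAVC/dQ = -16 + 4Q = 0 gives Q = 4. min AVC = 44 - 16·4 + 2·4^2 = 12.
So the shutdown price is €12.

€12 per unit, at Q = 4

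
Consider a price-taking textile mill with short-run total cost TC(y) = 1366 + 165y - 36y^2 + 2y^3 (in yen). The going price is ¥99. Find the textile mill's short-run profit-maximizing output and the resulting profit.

Profit = -¥398 at y = 11

AVC = 165 - 36y + 2y^2 has its minimum ¥3 at y = 9; price ¥99 clears that bar, so the firm operates.
MC = 165 - 72y + 6y^2. Setting P = MC and taking the root on the rising branch gives y* = 11.
TR = 99·11 = 1089. TC = 1366 + 121 = 1487. Profit = 1089 − 1487 = -¥398.
By producing, the firm covers all variable cost plus ¥968 of fixed cost; shutting down would lose the full ¥1366.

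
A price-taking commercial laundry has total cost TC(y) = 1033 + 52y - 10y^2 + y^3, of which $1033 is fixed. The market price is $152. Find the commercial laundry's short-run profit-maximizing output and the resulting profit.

AVC = 52 - 10y + y^2; min AVC = $27 at y = 5. Since P = $152 ≥ min AVC, the firm produces.
With MC = 52 - 20y + 3y^2, P = MC on the upward-sloping part at y* = 10.
TR = 152·10 = 1520. TC = 1033 + 520 = 1553. Profit = 1520 − 1553 = -$33.
Shutting down would mean losing the fixed cost of $1033, so operating at a loss of $33 is better by $1000.

Profit = -$33 at y = 10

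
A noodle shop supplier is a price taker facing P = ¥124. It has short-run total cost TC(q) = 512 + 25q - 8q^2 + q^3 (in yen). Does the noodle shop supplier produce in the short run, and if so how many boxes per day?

From TC, MC = TC'(q) = 25 - 16q + 3q^2 and AVC = VC/q = 25 - 8q + q^2.
AVC hits its minimum where MC = AVC, at q = 4, giving min AVC = 25 - 8·4 + 4^2 = ¥9.
Because ¥124 ≥ ¥9, revenue can cover variable cost; the firm operates.
Set P = MC: 124 = 25 - 16q + 3q^2 → -99 - 16q + 3q^2 = 0. The roots are q = -11/3 and q = 9; the profit-maximizing output is on the rising part of MC, so q* = 9.
Check: AVC at q = 9 is ¥34 ≤ P, so revenue covers variable cost.
Profit = P·q − TC = 124·9 − 818 = ¥298.

Produce at q = 9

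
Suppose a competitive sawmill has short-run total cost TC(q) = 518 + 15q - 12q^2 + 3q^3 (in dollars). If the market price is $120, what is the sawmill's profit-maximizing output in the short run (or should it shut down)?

Produce at q = 5

From TC, MC = TC'(q) = 15 - 24q + 9q^2 and AVC = VC/q = 15 - 12q + 3q^2.
AVC is minimized where dAVC/dq = -12 + 6q = 0, at q = 2; min AVC = 15 - 12·2 + 3·2^2 = $3.
Since P = $120 ≥ min AVC = $3, price covers variable cost and the firm should produce.
P = MC gives -105 - 24q + 9q^2 = 0, with roots -7/3 and 5. Take the larger (rising MC): q* = 5.
Check: AVC at q = 5 is $30 ≤ P, so revenue covers variable cost.
Profit = P·q − TC = 120·5 − 668 = -$68, a loss, but smaller than the $518 fixed cost the firm would lose by shutting down.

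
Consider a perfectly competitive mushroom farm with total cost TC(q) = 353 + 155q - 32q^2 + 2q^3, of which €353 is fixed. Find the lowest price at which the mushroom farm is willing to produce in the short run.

€27 per unit

The shutdown price is the minimum of AVC. VC = 155q - 32q^2 + 2q^3, so AVC = 155 - 32q + 2q^2.
At the minimum of AVC, MC = AVC. MC = 155 - 64q + 6q^2; setting MC = AVC gives 4q^2 - 32q = 0, so q = 8. min AVC = 27.
The firm shuts down for any P below €27.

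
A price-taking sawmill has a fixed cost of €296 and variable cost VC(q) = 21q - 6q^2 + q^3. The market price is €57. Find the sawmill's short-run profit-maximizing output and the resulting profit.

Profit = -€80 at q = 6

AVC = 21 - 6q + q^2; min AVC = €12 at q = 3. Since P = €57 ≥ min AVC, the firm produces.
MC = 21 - 12q + 3q^2. Setting P = MC and taking the root on the rising branch gives q* = 6.
TR = 57·6 = 342. TC = 296 + 126 = 422. Profit = 342 − 422 = -€80.
Shutting down would mean losing the fixed cost of €296, so operating at a loss of €80 is better by €216.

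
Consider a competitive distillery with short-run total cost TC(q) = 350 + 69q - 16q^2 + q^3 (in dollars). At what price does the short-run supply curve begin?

The shutdown price is the minimum of AVC. VC = 69q - 16q^2 + q^3, so AVC = 69 - 16q + q^2.
At the minimum of AVC, MC = AVC. MC = 69 - 32q + 3q^2; setting MC = AVC gives 2q^2 - 16q = 0, so q = 8. min AVC = 5.
For P < $5 the firm produces nothing.

$5 per unit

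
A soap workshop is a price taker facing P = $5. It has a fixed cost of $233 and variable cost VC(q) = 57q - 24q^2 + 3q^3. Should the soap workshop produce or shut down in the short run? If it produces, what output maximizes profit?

Strip out fixed cost: VC = 57q - 24q^2 + 3q^3. Then AVC = 57 - 24q + 3q^2 and MC = 57 - 48q + 9q^2.
The AVC parabola has its vertex at q = 24/6 = 4, where AVC = 57 - 24·4 + 3·4^2 = $9.
Since P = $5 < min AVC = $9, price fails to cover variable cost at any output.
Shutting down limits the loss to fixed cost, $233.

Shut down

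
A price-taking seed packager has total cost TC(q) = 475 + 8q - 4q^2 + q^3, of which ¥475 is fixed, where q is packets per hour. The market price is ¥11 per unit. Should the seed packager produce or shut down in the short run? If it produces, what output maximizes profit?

Strip out fixed cost: VC = 8q - 4q^2 + q^3. Then AVC = 8 - 4q + q^2 and MC = 8 - 8q + 3q^2.
The AVC parabola has its vertex at q = 4/2 = 2, where AVC = 8 - 4·2 + 2^2 = ¥4.
Because ¥11 ≥ ¥4, revenue can cover variable cost; the firm operates.
Set P = MC: 11 = 8 - 8q + 3q^2 → -3 - 8q + 3q^2 = 0. The roots are q = -1/3 and q = 3; the profit-maximizing output is on the rising part of MC, so q* = 3.
Check: AVC at q = 3 is ¥5 ≤ P, so revenue covers variable cost.
Profit = P·q − TC = 11·3 − 490 = -¥457, a loss, but smaller than the ¥475 fixed cost the firm would lose by shutting down.

Produce at q = 3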